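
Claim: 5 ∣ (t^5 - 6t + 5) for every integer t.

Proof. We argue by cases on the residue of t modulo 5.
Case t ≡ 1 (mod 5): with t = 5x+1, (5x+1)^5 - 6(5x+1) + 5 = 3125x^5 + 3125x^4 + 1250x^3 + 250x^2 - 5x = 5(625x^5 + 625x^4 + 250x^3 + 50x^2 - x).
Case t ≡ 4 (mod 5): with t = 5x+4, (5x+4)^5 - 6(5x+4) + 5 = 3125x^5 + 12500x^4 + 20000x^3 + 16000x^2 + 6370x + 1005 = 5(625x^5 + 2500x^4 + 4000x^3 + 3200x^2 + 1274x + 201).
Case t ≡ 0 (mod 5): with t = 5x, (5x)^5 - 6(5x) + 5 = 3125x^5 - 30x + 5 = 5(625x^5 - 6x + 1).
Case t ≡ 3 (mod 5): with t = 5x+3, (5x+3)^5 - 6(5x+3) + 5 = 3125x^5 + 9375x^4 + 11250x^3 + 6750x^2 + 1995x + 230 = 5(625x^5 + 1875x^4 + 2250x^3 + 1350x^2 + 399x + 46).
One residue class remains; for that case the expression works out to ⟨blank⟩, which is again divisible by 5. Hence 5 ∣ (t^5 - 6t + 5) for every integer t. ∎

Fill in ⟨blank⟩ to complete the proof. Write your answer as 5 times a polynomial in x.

5(625x^5 + 1250x^4 + 1000x^3 + 400x^2 + 74x + 5)

Only t ≡ 2 (mod 5) is unaccounted for. Put t = 5x+2:
(5x+2)^5 - 6(5x+2) + 5 expands to 3125x^5 + 6250x^4 + 5000x^3 + 2000x^2 + 370x + 25,
and factoring out 5 leaves 5(625x^5 + 1250x^4 + 1000x^3 + 400x^2 + 74x + 5).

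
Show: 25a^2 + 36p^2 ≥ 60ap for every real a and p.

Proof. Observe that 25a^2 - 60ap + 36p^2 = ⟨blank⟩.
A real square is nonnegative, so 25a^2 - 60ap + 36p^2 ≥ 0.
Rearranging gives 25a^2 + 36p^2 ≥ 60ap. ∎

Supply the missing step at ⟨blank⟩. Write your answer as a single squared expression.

(5a - 6p)^2

The leading and trailing coefficients are 5^2 and 6^2, and 60 = 2·5·6, so the trinomial is (5a - 6p)^2.
Hence 25a^2 - 60ap + 36p^2 ≥ 0.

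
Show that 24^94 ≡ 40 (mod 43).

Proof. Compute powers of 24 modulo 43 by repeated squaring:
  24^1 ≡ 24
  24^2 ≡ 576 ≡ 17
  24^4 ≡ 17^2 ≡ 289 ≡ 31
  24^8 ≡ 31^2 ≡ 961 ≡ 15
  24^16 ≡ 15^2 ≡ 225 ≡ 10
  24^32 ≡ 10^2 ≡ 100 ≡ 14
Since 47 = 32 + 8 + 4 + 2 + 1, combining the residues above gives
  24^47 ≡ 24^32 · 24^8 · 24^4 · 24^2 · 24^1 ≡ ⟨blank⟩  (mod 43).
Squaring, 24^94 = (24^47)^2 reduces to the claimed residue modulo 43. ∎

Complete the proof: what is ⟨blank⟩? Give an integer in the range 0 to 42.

13

Multiply the listed residues: 14 · 15 · 31 · 17 · 24 = 210 → 6510 → 110670 → 2656080.
Reducing modulo 43: 2656080 = 61769·43 + 13, so 24^47 ≡ 13.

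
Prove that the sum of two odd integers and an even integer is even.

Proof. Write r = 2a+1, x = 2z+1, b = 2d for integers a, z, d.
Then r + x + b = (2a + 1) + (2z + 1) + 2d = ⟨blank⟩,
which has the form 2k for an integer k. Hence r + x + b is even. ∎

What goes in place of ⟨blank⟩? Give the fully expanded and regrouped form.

Expanding: (2a + 1) + (2z + 1) + 2d = 2a + 2d + 2z + 2.
Every term is even; pulling out the factor of 2 gives 2(a + d + z + 1).

2(a + d + z + 1)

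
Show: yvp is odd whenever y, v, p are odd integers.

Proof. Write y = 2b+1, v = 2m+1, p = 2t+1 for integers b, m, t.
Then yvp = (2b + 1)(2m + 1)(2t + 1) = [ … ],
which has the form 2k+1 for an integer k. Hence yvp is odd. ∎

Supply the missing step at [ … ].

Expanding: (2b + 1)(2m + 1)(2t + 1) = 8bmt + 4bm + 4bt + 2b + 4mt + 2m + 2t + 1.
Every term except the constant is even, so this is 2(4bmt + 2bm + 2bt + b + 2mt + m + t) + 1,
and 4bmt + 2bm + 2bt + b + 2mt + m + t ∈ ℤ gives the required form.

2(4bmt + 2bm + 2bt + b + 2mt + m + t) + 1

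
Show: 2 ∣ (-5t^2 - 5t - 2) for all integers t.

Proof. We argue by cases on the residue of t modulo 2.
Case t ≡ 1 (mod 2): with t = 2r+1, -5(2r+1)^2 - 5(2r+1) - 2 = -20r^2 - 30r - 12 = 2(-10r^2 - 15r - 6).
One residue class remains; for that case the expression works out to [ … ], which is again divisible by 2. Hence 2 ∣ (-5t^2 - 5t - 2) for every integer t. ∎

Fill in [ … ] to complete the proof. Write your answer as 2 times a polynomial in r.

Only t ≡ 0 (mod 2) is unaccounted for. Put t = 2r:
-5(2r)^2 - 5(2r) - 2 expands to -20r^2 - 10r - 2,
and factoring out 2 leaves 2(-10r^2 - 5r - 1).

2(-10r^2 - 5r - 1)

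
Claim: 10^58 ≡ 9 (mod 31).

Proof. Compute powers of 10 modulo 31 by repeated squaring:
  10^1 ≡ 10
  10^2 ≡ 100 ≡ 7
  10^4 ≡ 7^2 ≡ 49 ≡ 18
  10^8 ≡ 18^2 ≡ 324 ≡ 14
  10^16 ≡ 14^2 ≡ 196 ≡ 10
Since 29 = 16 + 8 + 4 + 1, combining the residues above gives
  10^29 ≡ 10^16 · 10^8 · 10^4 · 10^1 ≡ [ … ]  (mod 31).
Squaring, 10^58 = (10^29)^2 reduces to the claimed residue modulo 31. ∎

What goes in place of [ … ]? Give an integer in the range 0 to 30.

28

10^16 · 10^8 · 10^4 · 10^1 ≡ 10 · 14 · 18 · 10 = 25200.
25200 mod 31 = 28, so 10^29 ≡ 28 (mod 31).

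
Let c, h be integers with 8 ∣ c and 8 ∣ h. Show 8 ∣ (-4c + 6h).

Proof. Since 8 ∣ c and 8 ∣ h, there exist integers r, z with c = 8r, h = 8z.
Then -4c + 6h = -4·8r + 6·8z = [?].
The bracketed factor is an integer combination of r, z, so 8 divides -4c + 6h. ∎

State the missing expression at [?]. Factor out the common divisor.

Pull the common 8 out of every term: -4·8r + 6·8z = 8(-4r + 6z).
-4r + 6z is an integer, which exhibits the divisibility.

8(-4r + 6z)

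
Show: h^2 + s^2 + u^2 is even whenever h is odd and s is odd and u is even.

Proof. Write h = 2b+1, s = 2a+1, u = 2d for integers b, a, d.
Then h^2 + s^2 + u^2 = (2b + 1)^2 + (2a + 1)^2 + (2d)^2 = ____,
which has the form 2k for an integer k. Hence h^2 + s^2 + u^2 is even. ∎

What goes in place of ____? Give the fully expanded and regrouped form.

Expanding: (2b + 1)^2 + (2a + 1)^2 + (2d)^2 = 4a^2 + 4a + 4b^2 + 4b + 4d^2 + 2.
Every term is even; pulling out the factor of 2 gives 2(2a^2 + 2a + 2b^2 + 2b + 2d^2 + 1).

2(2a^2 + 2a + 2b^2 + 2b + 2d^2 + 1)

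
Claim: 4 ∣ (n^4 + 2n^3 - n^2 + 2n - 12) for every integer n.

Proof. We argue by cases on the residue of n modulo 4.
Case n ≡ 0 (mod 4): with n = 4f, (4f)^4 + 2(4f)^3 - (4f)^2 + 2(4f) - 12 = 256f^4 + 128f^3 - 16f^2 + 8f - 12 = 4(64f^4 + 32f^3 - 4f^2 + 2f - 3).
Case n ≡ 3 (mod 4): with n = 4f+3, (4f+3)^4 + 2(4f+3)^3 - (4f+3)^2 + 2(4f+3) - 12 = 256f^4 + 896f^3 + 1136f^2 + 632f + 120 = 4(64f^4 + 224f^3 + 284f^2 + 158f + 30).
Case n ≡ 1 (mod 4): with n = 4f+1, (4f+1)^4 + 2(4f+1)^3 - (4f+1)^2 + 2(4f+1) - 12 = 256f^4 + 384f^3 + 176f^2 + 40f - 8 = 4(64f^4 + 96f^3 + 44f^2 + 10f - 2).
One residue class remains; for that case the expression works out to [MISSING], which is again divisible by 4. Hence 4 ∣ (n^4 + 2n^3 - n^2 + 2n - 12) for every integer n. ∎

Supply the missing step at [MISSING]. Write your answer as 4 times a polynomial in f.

4(64f^4 + 160f^3 + 140f^2 + 54f + 5)

Only n ≡ 2 (mod 4) is unaccounted for. Put n = 4f+2:
(4f+2)^4 + 2(4f+2)^3 - (4f+2)^2 + 2(4f+2) - 12 expands to 256f^4 + 640f^3 + 560f^2 + 216f + 20,
and factoring out 4 leaves 4(64f^4 + 160f^3 + 140f^2 + 54f + 5).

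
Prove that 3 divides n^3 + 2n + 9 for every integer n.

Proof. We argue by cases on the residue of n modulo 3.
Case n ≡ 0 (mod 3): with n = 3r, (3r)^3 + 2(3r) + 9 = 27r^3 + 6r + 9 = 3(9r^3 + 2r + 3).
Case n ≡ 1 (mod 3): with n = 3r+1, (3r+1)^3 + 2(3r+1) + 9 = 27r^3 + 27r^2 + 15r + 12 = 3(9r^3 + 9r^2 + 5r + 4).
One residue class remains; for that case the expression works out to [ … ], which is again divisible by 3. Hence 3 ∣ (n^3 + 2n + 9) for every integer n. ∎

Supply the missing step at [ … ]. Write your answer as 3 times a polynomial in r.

3(9r^3 + 18r^2 + 14r + 7)

Only n ≡ 2 (mod 3) is unaccounted for. Put n = 3r+2:
(3r+2)^3 + 2(3r+2) + 9 expands to 27r^3 + 54r^2 + 42r + 21,
and factoring out 3 leaves 3(9r^3 + 18r^2 + 14r + 7).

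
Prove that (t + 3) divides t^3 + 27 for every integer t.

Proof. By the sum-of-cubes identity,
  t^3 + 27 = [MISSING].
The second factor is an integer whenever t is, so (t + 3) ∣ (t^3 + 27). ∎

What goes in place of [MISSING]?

Polynomial division of t^3 + 27 by t + 3 leaves remainder 0 and quotient t^2 - 3t + 9.
Hence t^3 + 27 = (t + 3)(t^2 - 3t + 9).

(t + 3)(t^2 - 3t + 9)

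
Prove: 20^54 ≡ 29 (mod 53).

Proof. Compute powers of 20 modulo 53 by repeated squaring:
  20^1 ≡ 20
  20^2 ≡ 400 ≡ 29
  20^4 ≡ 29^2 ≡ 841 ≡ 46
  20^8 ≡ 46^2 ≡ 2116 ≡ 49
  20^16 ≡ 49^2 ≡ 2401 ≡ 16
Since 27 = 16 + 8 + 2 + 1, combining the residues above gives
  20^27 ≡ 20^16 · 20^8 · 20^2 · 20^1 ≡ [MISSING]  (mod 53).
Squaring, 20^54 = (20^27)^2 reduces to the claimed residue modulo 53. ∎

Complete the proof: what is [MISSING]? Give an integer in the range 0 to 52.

33

Multiply the listed residues: 16 · 49 · 29 · 20 = 784 → 22736 → 454720.
Reducing modulo 53: 454720 = 8579·53 + 33, so 20^27 ≡ 33.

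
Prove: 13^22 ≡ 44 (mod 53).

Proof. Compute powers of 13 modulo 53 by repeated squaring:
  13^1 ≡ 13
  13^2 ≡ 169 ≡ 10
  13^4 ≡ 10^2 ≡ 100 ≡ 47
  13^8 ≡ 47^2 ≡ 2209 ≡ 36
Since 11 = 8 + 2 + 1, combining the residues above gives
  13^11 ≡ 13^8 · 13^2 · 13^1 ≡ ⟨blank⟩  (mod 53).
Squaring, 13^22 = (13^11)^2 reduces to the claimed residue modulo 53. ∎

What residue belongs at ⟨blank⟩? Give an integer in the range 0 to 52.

16

Multiply the listed residues: 36 · 10 · 13 = 360 → 4680.
Reducing modulo 53: 4680 = 88·53 + 16, so 13^11 ≡ 16.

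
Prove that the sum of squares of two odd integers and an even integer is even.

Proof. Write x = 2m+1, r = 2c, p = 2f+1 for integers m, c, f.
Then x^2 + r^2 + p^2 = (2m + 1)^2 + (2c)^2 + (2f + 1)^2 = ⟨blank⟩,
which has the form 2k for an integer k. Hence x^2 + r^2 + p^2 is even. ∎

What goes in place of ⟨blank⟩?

2(2c^2 + 2f^2 + 2f + 2m^2 + 2m + 1)

Expanding: (2m + 1)^2 + (2c)^2 + (2f + 1)^2 = 4c^2 + 4f^2 + 4f + 4m^2 + 4m + 2.
Every term is even; pulling out the factor of 2 gives 2(2c^2 + 2f^2 + 2f + 2m^2 + 2m + 1).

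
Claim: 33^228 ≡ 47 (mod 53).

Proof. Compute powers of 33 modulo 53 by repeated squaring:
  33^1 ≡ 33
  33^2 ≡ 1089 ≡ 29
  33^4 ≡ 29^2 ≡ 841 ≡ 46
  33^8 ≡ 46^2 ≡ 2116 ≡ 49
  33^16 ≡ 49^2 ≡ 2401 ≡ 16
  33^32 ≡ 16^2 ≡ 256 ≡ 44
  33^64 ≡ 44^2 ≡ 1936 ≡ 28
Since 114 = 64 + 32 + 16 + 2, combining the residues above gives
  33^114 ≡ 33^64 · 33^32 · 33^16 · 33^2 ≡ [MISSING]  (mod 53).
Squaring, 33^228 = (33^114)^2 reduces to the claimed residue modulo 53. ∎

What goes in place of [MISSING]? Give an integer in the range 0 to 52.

43

Multiply the listed residues: 28 · 44 · 16 · 29 = 1232 → 19712 → 571648.
Reducing modulo 53: 571648 = 10785·53 + 43, so 33^114 ≡ 43.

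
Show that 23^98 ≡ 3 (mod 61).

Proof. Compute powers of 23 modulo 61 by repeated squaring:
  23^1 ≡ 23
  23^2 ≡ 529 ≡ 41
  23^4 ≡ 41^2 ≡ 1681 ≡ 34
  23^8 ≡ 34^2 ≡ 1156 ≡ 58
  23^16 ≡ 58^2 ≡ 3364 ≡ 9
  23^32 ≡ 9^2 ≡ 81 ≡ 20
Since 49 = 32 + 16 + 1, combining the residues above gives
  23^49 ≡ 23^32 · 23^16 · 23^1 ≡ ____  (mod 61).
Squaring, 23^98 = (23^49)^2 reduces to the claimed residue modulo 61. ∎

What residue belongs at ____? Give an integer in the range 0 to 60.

53

Multiply the listed residues: 20 · 9 · 23 = 180 → 4140.
Reducing modulo 61: 4140 = 67·61 + 53, so 23^49 ≡ 53.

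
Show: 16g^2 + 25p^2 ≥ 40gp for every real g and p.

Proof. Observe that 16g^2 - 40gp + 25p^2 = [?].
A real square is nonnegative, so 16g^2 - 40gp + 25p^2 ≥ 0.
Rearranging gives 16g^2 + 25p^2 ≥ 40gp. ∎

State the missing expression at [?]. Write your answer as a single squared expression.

(4g - 5p)^2

16g^2 - 40gp + 25p^2 is a perfect-square trinomial: the outer terms are (4g)^2 and (5p)^2, and the cross term is -2·4g·5p.
So 16g^2 - 40gp + 25p^2 = (4g - 5p)^2 ≥ 0.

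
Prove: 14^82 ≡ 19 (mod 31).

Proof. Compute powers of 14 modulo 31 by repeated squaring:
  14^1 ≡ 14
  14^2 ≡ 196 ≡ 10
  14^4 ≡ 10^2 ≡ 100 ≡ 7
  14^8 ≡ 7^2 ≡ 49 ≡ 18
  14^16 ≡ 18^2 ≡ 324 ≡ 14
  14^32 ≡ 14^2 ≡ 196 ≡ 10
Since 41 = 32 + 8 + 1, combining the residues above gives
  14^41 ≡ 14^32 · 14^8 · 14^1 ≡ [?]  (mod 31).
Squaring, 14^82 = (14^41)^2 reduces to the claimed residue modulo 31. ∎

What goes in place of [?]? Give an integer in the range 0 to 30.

14^32 · 14^8 · 14^1 ≡ 10 · 18 · 14 = 2520.
2520 mod 31 = 9, so 14^41 ≡ 9 (mod 31).

9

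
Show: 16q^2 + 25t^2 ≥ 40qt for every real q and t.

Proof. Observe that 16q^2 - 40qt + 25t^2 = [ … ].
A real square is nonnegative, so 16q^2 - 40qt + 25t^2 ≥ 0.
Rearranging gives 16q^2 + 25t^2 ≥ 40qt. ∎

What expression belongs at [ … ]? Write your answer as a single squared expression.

(4q - 5t)^2

The leading and trailing coefficients are 4^2 and 5^2, and 40 = 2·4·5, so the trinomial is (4q - 5t)^2.
Hence 16q^2 - 40qt + 25t^2 ≥ 0.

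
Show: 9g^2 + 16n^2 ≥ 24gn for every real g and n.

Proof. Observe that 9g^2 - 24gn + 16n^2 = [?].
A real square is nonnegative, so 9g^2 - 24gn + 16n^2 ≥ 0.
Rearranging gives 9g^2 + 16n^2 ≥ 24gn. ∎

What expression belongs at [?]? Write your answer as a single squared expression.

9g^2 - 24gn + 16n^2 is a perfect-square trinomial: the outer terms are (3g)^2 and (4n)^2, and the cross term is -2·3g·4n.
So 9g^2 - 24gn + 16n^2 = (3g - 4n)^2 ≥ 0.

(3g - 4n)^2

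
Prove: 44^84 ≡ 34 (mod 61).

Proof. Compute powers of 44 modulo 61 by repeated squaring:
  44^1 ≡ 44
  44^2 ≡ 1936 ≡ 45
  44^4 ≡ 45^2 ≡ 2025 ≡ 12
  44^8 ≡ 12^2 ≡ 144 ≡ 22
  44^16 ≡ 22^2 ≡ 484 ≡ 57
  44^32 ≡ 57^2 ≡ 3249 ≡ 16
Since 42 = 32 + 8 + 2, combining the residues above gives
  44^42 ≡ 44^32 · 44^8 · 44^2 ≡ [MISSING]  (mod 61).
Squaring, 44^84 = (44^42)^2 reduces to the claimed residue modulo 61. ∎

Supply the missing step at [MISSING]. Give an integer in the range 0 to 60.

41

Multiply the listed residues: 16 · 22 · 45 = 352 → 15840.
Reducing modulo 61: 15840 = 259·61 + 41, so 44^42 ≡ 41.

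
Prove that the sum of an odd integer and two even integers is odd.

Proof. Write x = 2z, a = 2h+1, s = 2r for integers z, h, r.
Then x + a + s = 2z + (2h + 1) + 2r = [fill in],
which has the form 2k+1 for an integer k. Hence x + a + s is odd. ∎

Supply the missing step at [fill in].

2z + (2h + 1) + 2r = 2h + 2r + 2z + 1
= 2(h + r + z) + 1.
Since h + r + z is an integer, the sum is of the form 2k+1 for an integer k.

2(h + r + z) + 1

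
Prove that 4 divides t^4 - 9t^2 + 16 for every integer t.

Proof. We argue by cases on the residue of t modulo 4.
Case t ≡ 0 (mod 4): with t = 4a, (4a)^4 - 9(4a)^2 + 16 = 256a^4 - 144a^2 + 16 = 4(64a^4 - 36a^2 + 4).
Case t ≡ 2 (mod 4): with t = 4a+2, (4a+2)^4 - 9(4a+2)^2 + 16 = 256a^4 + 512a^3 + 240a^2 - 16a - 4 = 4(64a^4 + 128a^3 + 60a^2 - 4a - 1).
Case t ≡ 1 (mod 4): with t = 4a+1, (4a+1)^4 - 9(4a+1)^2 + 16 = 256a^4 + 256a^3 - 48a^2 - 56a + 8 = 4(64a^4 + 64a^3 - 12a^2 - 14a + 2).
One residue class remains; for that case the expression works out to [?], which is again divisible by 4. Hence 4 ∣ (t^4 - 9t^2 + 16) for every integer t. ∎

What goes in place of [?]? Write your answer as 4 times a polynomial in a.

Only t ≡ 3 (mod 4) is unaccounted for. Put t = 4a+3:
(4a+3)^4 - 9(4a+3)^2 + 16 expands to 256a^4 + 768a^3 + 720a^2 + 216a + 16,
and factoring out 4 leaves 4(64a^4 + 192a^3 + 180a^2 + 54a + 4).

4(64a^4 + 192a^3 + 180a^2 + 54a + 4)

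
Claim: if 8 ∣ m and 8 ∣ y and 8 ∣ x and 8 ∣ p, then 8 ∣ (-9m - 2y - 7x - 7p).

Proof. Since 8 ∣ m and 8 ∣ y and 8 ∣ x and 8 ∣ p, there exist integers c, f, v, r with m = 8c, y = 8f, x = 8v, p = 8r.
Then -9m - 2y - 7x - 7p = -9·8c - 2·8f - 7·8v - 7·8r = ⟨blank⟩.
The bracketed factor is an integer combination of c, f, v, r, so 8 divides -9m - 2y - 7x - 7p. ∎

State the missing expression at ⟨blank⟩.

8(-9c - 2f - 7r - 7v)

Pull the common 8 out of every term: -9·8c - 2·8f - 7·8v - 7·8r = 8(-9c - 2f - 7r - 7v).
-9c - 2f - 7r - 7v is an integer, which exhibits the divisibility.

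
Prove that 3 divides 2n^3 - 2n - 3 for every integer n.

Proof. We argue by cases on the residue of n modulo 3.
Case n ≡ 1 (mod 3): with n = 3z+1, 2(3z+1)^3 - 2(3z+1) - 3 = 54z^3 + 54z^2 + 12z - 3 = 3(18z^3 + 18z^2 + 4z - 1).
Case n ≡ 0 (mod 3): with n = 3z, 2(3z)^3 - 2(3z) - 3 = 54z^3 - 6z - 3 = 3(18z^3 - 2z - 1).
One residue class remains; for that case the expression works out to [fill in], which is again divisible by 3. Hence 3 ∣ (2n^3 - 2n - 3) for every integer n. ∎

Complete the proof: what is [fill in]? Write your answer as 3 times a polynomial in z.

The residues treated are {1, 0}, so the missing case is n ≡ 2 (mod 3); write n = 3z+2.
Then 2(3z+2)^3 - 2(3z+2) - 3 = 54z^3 + 108z^2 + 66z + 9 = 3(18z^3 + 36z^2 + 22z + 3).

3(18z^3 + 36z^2 + 22z + 3)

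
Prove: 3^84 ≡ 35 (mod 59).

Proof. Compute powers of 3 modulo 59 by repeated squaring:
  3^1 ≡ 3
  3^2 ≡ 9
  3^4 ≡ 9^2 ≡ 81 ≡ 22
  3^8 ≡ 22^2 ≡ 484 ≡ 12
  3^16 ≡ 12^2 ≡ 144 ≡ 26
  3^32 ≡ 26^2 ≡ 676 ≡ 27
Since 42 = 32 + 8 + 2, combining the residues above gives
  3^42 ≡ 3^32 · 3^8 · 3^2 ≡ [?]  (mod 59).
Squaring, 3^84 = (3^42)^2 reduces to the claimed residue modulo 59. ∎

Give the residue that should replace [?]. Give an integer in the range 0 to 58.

Multiply the listed residues: 27 · 12 · 9 = 324 → 2916.
Reducing modulo 59: 2916 = 49·59 + 25, so 3^42 ≡ 25.

25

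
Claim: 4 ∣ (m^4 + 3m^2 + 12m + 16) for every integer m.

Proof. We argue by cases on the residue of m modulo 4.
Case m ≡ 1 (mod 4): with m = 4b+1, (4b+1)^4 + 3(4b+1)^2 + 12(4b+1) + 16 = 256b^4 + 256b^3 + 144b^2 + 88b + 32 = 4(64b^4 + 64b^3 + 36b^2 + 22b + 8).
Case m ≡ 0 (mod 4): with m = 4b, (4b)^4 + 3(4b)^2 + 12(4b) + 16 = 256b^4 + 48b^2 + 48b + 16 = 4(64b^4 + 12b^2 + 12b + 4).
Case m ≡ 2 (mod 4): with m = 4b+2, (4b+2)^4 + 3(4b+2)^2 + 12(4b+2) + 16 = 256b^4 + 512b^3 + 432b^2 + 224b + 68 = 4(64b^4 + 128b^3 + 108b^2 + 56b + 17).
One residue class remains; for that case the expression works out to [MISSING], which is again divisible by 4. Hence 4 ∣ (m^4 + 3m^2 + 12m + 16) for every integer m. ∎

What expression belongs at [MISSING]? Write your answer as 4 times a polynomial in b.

Only m ≡ 3 (mod 4) is unaccounted for. Put m = 4b+3:
(4b+3)^4 + 3(4b+3)^2 + 12(4b+3) + 16 expands to 256b^4 + 768b^3 + 912b^2 + 552b + 160,
and factoring out 4 leaves 4(64b^4 + 192b^3 + 228b^2 + 138b + 40).

4(64b^4 + 192b^3 + 228b^2 + 138b + 40)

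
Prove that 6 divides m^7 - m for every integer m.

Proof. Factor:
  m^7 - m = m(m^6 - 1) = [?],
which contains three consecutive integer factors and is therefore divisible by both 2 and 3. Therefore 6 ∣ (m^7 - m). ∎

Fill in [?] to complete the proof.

m^6 - 1 = (m^2 - 1)(m^4 + m^2 + 1), and m^2 - 1 = (m-1)(m+1).
So m(m^6 - 1) = (m - 1)m(m + 1)(m^4 + m^2 + 1).

(m - 1)m(m + 1)(m^4 + m^2 + 1)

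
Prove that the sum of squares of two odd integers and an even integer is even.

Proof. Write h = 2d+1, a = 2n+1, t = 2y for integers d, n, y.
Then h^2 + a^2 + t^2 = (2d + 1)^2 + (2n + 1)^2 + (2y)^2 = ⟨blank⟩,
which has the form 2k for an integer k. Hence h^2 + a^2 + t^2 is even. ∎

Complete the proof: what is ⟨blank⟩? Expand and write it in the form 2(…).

(2d + 1)^2 + (2n + 1)^2 + (2y)^2 = 4d^2 + 4d + 4n^2 + 4n + 4y^2 + 2
= 2(2d^2 + 2d + 2n^2 + 2n + 2y^2 + 1).
Since 2d^2 + 2d + 2n^2 + 2n + 2y^2 + 1 is an integer, the sum of squares is of the form 2k for an integer k.

2(2d^2 + 2d + 2n^2 + 2n + 2y^2 + 1)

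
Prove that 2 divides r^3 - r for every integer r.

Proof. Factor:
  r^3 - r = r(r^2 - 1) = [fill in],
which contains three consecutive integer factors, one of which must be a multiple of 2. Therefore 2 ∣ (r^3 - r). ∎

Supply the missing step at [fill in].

(r - 1)r(r + 1)

r(r^2 - 1) = r(r - 1)(r + 1) = (r - 1)r(r + 1).
These three factors are consecutive integers, so their product is divisible by 2.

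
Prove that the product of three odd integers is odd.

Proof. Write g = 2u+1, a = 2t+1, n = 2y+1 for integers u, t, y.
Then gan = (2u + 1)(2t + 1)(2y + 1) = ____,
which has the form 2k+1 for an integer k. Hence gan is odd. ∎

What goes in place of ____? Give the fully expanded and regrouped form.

(2u + 1)(2t + 1)(2y + 1) = 8tuy + 4tu + 4ty + 2t + 4uy + 2u + 2y + 1
= 2(4tuy + 2tu + 2ty + t + 2uy + u + y) + 1.
Since 4tuy + 2tu + 2ty + t + 2uy + u + y is an integer, the product is of the form 2k+1 for an integer k.

2(4tuy + 2tu + 2ty + t + 2uy + u + y) + 1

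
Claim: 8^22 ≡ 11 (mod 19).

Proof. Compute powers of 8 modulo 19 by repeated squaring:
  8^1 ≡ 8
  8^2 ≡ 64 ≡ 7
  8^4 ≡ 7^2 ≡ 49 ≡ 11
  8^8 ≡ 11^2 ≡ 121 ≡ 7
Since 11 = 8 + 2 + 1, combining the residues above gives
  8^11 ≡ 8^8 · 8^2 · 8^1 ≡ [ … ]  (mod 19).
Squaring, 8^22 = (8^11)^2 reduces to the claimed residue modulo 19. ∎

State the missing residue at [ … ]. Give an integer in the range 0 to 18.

12

Multiply the listed residues: 7 · 7 · 8 = 49 → 392.
Reducing modulo 19: 392 = 20·19 + 12, so 8^11 ≡ 12.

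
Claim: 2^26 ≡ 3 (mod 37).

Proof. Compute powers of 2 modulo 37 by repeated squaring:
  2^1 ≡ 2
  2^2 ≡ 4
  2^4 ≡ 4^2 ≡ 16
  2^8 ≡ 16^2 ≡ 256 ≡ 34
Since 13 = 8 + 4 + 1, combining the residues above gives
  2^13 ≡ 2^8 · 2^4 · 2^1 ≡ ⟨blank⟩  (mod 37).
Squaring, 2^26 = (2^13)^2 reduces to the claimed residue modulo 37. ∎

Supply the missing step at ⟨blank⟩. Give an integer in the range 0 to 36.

2^8 · 2^4 · 2^1 ≡ 34 · 16 · 2 = 1088.
1088 mod 37 = 15, so 2^13 ≡ 15 (mod 37).

15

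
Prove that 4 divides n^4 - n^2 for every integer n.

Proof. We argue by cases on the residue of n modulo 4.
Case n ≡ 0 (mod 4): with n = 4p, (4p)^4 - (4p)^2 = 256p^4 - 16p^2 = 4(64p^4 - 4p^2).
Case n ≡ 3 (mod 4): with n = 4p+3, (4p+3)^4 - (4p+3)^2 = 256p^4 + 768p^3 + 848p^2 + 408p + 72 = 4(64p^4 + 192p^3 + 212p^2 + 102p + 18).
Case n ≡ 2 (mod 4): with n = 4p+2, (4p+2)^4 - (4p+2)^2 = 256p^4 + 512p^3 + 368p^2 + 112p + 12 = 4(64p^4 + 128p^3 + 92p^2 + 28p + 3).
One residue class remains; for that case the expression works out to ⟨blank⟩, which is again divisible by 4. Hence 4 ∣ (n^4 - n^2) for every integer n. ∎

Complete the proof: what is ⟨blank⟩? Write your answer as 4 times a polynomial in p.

The residues treated are {0, 3, 2}, so the missing case is n ≡ 1 (mod 4); write n = 4p+1.
Then (4p+1)^4 - (4p+1)^2 = 256p^4 + 256p^3 + 80p^2 + 8p = 4(64p^4 + 64p^3 + 20p^2 + 2p).

4(64p^4 + 64p^3 + 20p^2 + 2p)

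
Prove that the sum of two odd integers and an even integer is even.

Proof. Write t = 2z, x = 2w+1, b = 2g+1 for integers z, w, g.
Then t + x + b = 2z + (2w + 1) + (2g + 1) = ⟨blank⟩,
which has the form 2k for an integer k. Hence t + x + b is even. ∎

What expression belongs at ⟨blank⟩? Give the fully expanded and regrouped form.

2(g + w + z + 1)

2z + (2w + 1) + (2g + 1) = 2g + 2w + 2z + 2
= 2(g + w + z + 1).
Since g + w + z + 1 is an integer, the sum is of the form 2k for an integer k.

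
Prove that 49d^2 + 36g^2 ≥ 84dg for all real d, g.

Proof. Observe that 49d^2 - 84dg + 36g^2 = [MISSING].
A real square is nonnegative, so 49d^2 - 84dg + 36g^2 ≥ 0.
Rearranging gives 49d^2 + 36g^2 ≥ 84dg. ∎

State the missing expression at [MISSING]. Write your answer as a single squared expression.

(7d - 6g)^2

49d^2 - 84dg + 36g^2 is a perfect-square trinomial: the outer terms are (7d)^2 and (6g)^2, and the cross term is -2·7d·6g.
So 49d^2 - 84dg + 36g^2 = (7d - 6g)^2 ≥ 0.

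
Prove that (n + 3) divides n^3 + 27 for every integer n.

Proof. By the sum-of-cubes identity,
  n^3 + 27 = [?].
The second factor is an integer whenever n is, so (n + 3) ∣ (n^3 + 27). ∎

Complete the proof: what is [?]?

(n + 3)(n^2 - 3n + 9)

Polynomial division of n^3 + 27 by n + 3 leaves remainder 0 and quotient n^2 - 3n + 9.
Hence n^3 + 27 = (n + 3)(n^2 - 3n + 9).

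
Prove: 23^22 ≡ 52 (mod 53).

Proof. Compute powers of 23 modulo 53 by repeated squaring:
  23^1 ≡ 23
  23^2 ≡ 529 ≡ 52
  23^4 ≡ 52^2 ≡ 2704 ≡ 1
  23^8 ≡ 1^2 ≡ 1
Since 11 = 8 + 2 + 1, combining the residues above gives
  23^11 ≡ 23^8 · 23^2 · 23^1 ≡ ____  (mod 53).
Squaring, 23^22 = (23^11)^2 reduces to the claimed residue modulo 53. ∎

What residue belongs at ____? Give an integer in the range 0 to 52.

Multiply the listed residues: 1 · 52 · 23 = 52 → 1196.
Reducing modulo 53: 1196 = 22·53 + 30, so 23^11 ≡ 30.

30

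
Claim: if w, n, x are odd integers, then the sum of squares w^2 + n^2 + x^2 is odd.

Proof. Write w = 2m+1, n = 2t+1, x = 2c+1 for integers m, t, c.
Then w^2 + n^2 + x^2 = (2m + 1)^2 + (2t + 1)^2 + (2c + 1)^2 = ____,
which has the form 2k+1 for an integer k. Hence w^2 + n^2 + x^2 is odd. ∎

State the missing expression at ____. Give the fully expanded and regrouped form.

(2m + 1)^2 + (2t + 1)^2 + (2c + 1)^2 = 4c^2 + 4c + 4m^2 + 4m + 4t^2 + 4t + 3
= 2(2c^2 + 2c + 2m^2 + 2m + 2t^2 + 2t + 1) + 1.
Since 2c^2 + 2c + 2m^2 + 2m + 2t^2 + 2t + 1 is an integer, the sum of squares is of the form 2k+1 for an integer k.

2(2c^2 + 2c + 2m^2 + 2m + 2t^2 + 2t + 1) + 1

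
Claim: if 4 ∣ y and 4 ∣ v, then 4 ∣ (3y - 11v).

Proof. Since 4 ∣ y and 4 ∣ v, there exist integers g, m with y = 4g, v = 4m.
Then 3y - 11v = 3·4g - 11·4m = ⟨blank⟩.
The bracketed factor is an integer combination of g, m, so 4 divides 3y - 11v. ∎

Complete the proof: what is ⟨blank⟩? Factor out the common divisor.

Pull the common 4 out of every term: 3·4g - 11·4m = 4(3g - 11m).
3g - 11m is an integer, which exhibits the divisibility.

4(3g - 11m)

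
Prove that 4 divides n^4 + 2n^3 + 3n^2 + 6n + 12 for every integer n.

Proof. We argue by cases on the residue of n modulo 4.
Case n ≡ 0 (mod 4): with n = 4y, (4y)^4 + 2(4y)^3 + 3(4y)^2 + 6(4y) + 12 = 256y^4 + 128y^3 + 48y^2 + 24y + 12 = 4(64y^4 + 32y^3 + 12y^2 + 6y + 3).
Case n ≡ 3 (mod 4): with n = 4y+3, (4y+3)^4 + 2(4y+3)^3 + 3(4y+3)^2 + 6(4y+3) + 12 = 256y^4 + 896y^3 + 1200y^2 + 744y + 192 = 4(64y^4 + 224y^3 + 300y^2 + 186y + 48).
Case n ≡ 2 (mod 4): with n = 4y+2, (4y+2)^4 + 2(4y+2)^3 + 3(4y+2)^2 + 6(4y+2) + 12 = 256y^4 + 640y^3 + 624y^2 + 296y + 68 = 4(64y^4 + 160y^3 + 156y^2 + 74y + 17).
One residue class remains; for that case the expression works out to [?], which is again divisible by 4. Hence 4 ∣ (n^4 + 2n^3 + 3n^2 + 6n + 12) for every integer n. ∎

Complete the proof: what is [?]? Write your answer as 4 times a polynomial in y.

4(64y^4 + 96y^3 + 60y^2 + 22y + 6)

Only n ≡ 1 (mod 4) is unaccounted for. Put n = 4y+1:
(4y+1)^4 + 2(4y+1)^3 + 3(4y+1)^2 + 6(4y+1) + 12 expands to 256y^4 + 384y^3 + 240y^2 + 88y + 24,
and factoring out 4 leaves 4(64y^4 + 96y^3 + 60y^2 + 22y + 6).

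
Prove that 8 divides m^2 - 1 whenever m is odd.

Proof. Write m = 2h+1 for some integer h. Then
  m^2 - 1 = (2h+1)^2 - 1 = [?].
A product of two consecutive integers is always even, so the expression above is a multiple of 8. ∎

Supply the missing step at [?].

(2h+1)^2 - 1 = 4h^2 + 4h + 1 - 1 = 4h^2 + 4h = 4h(h+1).
Since h and h+1 are consecutive, h(h+1) is even, and 4·(even) is a multiple of 8.

4h(h + 1)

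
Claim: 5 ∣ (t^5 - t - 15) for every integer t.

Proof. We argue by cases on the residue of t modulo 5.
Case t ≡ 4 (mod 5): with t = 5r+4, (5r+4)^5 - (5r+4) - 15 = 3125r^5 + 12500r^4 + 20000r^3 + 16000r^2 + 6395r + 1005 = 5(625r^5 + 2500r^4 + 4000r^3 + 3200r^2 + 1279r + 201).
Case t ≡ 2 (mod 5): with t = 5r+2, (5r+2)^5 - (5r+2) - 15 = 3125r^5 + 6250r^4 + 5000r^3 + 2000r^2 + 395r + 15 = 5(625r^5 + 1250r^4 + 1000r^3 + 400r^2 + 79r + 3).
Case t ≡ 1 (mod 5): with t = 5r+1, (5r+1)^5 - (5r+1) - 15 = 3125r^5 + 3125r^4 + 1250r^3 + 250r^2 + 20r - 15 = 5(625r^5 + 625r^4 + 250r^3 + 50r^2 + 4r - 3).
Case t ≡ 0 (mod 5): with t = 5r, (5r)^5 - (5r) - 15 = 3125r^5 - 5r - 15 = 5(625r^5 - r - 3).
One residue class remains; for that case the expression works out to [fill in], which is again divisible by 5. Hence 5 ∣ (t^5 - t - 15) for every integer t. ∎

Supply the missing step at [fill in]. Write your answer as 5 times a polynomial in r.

Only t ≡ 3 (mod 5) is unaccounted for. Put t = 5r+3:
(5r+3)^5 - (5r+3) - 15 expands to 3125r^5 + 9375r^4 + 11250r^3 + 6750r^2 + 2020r + 225,
and factoring out 5 leaves 5(625r^5 + 1875r^4 + 2250r^3 + 1350r^2 + 404r + 45).

5(625r^5 + 1875r^4 + 2250r^3 + 1350r^2 + 404r + 45)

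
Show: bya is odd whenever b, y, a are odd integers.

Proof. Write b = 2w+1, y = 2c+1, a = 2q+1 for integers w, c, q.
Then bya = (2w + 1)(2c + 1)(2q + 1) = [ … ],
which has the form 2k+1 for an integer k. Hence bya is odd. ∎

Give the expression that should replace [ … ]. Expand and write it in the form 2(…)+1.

(2w + 1)(2c + 1)(2q + 1) = 8cqw + 4cq + 4cw + 2c + 4qw + 2q + 2w + 1
= 2(4cqw + 2cq + 2cw + c + 2qw + q + w) + 1.
Since 4cqw + 2cq + 2cw + c + 2qw + q + w is an integer, the product is of the form 2k+1 for an integer k.

2(4cqw + 2cq + 2cw + c + 2qw + q + w) + 1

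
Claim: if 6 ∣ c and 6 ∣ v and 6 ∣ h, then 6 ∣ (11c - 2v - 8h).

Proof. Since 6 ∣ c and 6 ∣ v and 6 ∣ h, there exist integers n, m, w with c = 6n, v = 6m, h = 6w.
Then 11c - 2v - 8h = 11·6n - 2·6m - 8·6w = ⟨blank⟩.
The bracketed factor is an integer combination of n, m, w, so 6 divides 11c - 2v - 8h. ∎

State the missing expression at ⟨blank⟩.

Pull the common 6 out of every term: 11·6n - 2·6m - 8·6w = 6(-2m + 11n - 8w).
-2m + 11n - 8w is an integer, which exhibits the divisibility.

6(-2m + 11n - 8w)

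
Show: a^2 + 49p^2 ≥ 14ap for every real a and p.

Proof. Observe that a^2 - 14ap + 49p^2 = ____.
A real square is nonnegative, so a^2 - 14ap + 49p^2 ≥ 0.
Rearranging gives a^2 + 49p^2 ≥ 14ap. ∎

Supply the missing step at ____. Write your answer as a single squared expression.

a^2 - 14ap + 49p^2 is a perfect-square trinomial: the outer terms are (a)^2 and (7p)^2, and the cross term is -2·a·7p.
So a^2 - 14ap + 49p^2 = (a - 7p)^2 ≥ 0.

(a - 7p)^2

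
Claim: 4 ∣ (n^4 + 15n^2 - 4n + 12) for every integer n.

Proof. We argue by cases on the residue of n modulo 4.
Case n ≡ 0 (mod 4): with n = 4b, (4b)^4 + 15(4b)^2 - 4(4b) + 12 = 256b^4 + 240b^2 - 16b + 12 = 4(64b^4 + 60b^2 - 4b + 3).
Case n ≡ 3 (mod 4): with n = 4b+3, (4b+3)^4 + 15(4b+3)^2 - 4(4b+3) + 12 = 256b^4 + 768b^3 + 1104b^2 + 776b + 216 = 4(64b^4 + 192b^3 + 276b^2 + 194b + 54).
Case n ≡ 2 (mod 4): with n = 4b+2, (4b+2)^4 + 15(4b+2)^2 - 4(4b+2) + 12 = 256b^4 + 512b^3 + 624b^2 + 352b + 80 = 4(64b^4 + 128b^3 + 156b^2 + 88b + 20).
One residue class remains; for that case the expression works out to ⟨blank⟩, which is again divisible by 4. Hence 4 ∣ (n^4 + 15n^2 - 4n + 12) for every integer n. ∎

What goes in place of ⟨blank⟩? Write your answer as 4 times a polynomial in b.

4(64b^4 + 64b^3 + 84b^2 + 30b + 6)

Only n ≡ 1 (mod 4) is unaccounted for. Put n = 4b+1:
(4b+1)^4 + 15(4b+1)^2 - 4(4b+1) + 12 expands to 256b^4 + 256b^3 + 336b^2 + 120b + 24,
and factoring out 4 leaves 4(64b^4 + 64b^3 + 84b^2 + 30b + 6).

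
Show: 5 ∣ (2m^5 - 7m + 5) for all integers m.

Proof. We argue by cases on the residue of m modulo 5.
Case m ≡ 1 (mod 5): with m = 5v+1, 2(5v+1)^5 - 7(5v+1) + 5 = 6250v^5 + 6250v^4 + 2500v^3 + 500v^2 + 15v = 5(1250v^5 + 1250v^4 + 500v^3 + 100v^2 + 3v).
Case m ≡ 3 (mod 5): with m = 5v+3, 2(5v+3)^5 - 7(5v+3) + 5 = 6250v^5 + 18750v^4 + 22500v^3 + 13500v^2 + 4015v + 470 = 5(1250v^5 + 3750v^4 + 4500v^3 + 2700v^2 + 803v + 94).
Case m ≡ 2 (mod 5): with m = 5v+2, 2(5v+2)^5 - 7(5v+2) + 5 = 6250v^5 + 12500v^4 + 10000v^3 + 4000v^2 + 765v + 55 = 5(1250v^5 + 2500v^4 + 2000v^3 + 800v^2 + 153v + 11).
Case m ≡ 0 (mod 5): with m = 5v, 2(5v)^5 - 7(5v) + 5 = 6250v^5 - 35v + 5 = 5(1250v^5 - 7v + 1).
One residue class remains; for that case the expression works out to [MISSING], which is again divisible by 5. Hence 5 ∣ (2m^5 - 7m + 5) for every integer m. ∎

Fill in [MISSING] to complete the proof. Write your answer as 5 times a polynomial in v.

Only m ≡ 4 (mod 5) is unaccounted for. Put m = 5v+4:
2(5v+4)^5 - 7(5v+4) + 5 expands to 6250v^5 + 25000v^4 + 40000v^3 + 32000v^2 + 12765v + 2025,
and factoring out 5 leaves 5(1250v^5 + 5000v^4 + 8000v^3 + 6400v^2 + 2553v + 405).

5(1250v^5 + 5000v^4 + 8000v^3 + 6400v^2 + 2553v + 405)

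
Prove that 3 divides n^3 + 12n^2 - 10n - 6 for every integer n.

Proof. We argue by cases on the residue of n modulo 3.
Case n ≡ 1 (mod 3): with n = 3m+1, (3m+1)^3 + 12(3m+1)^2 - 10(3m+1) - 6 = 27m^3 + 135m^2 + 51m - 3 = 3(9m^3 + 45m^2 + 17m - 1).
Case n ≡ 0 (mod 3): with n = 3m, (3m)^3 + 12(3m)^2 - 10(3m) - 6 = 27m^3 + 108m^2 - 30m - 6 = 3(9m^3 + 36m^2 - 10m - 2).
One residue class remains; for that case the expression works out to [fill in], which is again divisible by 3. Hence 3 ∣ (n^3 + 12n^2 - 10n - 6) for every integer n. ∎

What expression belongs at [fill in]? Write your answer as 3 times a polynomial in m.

3(9m^3 + 54m^2 + 50m + 10)

Only n ≡ 2 (mod 3) is unaccounted for. Put n = 3m+2:
(3m+2)^3 + 12(3m+2)^2 - 10(3m+2) - 6 expands to 27m^3 + 162m^2 + 150m + 30,
and factoring out 3 leaves 3(9m^3 + 54m^2 + 50m + 10).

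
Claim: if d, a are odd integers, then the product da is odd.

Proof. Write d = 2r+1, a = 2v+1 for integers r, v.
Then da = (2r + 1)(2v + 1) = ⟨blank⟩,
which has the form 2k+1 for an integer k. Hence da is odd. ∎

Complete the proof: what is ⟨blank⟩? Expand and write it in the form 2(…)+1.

2(2rv + r + v) + 1

Expanding: (2r + 1)(2v + 1) = 4rv + 2r + 2v + 1.
Every term except the constant is even, so this is 2(2rv + r + v) + 1,
and 2rv + r + v ∈ ℤ gives the required form.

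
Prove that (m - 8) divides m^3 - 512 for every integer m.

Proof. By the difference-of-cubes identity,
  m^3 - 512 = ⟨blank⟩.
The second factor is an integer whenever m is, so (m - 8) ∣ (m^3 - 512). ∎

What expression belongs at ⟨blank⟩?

Polynomial division of m^3 - 512 by m - 8 leaves remainder 0 and quotient m^2 + 8m + 64.
Hence m^3 - 512 = (m - 8)(m^2 + 8m + 64).

(m - 8)(m^2 + 8m + 64)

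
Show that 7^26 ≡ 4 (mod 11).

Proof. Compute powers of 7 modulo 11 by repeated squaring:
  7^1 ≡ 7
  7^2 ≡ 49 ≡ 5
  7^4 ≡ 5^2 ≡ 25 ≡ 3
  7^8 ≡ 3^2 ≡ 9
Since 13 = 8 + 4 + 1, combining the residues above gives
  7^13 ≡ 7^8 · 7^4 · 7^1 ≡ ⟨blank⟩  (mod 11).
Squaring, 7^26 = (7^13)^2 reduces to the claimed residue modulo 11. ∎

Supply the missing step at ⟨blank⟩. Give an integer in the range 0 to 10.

Multiply the listed residues: 9 · 3 · 7 = 27 → 189.
Reducing modulo 11: 189 = 17·11 + 2, so 7^13 ≡ 2.

2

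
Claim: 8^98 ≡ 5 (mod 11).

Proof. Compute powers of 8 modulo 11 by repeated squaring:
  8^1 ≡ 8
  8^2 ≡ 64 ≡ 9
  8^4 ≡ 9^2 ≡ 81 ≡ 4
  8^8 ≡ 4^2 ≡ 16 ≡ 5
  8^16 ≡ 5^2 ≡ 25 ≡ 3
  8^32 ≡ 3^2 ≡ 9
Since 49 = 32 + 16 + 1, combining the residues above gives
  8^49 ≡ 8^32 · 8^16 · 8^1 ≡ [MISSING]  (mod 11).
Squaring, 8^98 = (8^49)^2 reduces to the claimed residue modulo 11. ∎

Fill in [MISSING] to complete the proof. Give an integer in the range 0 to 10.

8^32 · 8^16 · 8^1 ≡ 9 · 3 · 8 = 216.
216 mod 11 = 7, so 8^49 ≡ 7 (mod 11).

7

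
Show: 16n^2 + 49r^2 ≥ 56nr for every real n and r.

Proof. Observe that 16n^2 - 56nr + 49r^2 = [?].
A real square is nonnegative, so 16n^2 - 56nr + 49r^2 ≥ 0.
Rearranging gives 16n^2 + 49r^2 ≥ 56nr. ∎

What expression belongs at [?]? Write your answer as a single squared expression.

16n^2 - 56nr + 49r^2 is a perfect-square trinomial: the outer terms are (4n)^2 and (7r)^2, and the cross term is -2·4n·7r.
So 16n^2 - 56nr + 49r^2 = (4n - 7r)^2 ≥ 0.

(4n - 7r)^2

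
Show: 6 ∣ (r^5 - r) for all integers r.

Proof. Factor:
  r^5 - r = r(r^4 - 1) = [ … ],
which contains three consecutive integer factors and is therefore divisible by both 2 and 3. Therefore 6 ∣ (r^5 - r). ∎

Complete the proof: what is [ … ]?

(r - 1)r(r + 1)(r^2 + 1)

r^4 - 1 = (r^2 - 1)(r^2 + 1), and r^2 - 1 = (r-1)(r+1).
So r(r^4 - 1) = (r - 1)r(r + 1)(r^2 + 1).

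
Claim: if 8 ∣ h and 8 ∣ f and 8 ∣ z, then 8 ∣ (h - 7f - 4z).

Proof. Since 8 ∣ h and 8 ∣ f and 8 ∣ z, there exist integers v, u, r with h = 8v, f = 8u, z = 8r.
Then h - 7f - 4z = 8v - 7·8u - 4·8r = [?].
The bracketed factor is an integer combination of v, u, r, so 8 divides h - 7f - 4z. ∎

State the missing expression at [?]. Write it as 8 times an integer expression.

8(-4r - 7u + v)

Each term has a factor of 8: 8v - 7·8u - 4·8r = 8·(-4r - 7u + v).
Since -4r - 7u + v is an integer, 8 ∣ (h - 7f - 4z).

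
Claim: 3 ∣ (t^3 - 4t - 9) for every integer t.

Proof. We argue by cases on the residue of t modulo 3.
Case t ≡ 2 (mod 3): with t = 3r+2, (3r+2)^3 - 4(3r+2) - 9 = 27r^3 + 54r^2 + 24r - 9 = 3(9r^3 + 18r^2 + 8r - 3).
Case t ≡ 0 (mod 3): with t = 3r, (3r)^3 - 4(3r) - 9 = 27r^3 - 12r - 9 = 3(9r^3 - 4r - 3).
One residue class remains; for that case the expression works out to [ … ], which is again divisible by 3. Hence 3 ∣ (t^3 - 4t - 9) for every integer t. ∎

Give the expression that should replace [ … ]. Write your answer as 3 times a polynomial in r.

3(9r^3 + 9r^2 - r - 4)

The residues treated are {2, 0}, so the missing case is t ≡ 1 (mod 3); write t = 3r+1.
Then (3r+1)^3 - 4(3r+1) - 9 = 27r^3 + 27r^2 - 3r - 12 = 3(9r^3 + 9r^2 - r - 4).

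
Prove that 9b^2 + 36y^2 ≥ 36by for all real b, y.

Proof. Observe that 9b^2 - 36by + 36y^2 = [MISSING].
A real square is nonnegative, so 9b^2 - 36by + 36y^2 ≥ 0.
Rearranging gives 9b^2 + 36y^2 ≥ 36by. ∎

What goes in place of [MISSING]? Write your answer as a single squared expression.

(3b - 6y)^2

The leading and trailing coefficients are 3^2 and 6^2, and 36 = 2·3·6, so the trinomial is (3b - 6y)^2.
Hence 9b^2 - 36by + 36y^2 ≥ 0.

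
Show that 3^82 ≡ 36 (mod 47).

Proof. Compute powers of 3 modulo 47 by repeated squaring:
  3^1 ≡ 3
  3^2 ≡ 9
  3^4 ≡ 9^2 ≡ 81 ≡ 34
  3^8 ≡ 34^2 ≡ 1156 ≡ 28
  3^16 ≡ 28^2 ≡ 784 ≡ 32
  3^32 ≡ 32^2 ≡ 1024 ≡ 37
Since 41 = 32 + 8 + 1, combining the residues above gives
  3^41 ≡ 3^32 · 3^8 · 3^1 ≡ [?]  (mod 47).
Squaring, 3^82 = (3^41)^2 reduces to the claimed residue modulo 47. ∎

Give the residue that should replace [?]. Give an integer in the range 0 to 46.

3^32 · 3^8 · 3^1 ≡ 37 · 28 · 3 = 3108.
3108 mod 47 = 6, so 3^41 ≡ 6 (mod 47).

6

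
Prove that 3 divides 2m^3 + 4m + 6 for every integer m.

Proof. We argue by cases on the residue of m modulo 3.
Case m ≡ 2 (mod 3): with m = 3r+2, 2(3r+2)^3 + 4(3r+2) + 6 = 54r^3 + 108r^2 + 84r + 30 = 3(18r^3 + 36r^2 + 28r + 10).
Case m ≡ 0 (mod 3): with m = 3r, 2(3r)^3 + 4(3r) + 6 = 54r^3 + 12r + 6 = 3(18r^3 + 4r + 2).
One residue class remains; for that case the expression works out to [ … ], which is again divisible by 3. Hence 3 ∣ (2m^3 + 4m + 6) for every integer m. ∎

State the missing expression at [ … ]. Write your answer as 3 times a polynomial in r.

The residues treated are {2, 0}, so the missing case is m ≡ 1 (mod 3); write m = 3r+1.
Then 2(3r+1)^3 + 4(3r+1) + 6 = 54r^3 + 54r^2 + 30r + 12 = 3(18r^3 + 18r^2 + 10r + 4).

3(18r^3 + 18r^2 + 10r + 4)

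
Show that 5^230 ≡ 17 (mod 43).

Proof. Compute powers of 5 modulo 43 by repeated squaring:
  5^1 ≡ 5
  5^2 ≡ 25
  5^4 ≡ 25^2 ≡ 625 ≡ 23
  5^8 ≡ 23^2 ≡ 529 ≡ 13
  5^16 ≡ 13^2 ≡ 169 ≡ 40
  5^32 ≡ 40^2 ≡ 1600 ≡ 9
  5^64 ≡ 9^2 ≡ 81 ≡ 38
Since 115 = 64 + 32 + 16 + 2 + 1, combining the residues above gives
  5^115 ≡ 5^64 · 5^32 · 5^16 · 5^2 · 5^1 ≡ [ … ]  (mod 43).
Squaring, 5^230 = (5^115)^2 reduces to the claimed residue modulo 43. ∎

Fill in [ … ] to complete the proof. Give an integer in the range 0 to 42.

Multiply the listed residues: 38 · 9 · 40 · 25 · 5 = 342 → 13680 → 342000 → 1710000.
Reducing modulo 43: 1710000 = 39767·43 + 19, so 5^115 ≡ 19.

19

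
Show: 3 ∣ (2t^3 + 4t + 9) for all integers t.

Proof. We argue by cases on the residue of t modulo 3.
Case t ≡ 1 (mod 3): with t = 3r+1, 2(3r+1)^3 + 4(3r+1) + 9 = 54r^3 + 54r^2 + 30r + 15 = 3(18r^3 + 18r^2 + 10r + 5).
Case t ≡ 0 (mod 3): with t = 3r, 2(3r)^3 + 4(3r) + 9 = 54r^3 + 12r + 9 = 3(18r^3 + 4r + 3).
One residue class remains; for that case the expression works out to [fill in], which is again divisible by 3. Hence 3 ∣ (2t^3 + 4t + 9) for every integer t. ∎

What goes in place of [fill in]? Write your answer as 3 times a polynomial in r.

The residues treated are {1, 0}, so the missing case is t ≡ 2 (mod 3); write t = 3r+2.
Then 2(3r+2)^3 + 4(3r+2) + 9 = 54r^3 + 108r^2 + 84r + 33 = 3(18r^3 + 36r^2 + 28r + 11).

3(18r^3 + 36r^2 + 28r + 11)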